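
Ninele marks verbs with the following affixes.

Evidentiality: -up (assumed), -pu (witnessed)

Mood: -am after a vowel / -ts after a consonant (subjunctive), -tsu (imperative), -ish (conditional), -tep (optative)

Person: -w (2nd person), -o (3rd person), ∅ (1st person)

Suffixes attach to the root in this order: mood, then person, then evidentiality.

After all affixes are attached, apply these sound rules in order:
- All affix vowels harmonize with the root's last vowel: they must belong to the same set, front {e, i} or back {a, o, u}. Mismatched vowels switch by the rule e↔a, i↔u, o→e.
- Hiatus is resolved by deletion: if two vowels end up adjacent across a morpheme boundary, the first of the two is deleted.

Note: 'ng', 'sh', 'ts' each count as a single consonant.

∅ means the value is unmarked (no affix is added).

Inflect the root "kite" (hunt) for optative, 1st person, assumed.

kitetepip

Attach mood optative -tep → kitetep.
person = 1st person: zero marking, form stays kitetep.
Attach evidentiality assumed -up → kitetepup.
Apply vowel harmony: kitetepup → kitetepip.
Vowel deletion: no change.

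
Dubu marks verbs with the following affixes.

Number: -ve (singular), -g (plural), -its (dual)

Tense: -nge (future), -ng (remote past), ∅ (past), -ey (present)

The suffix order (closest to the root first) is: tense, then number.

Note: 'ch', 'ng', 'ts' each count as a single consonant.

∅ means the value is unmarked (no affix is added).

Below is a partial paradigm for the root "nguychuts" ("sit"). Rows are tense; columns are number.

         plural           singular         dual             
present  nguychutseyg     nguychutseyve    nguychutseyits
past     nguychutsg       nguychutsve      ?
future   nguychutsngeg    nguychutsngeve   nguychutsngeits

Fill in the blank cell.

nguychutsits

tense = past: zero marking, form stays nguychuts.
Attach number dual -its → nguychutsits.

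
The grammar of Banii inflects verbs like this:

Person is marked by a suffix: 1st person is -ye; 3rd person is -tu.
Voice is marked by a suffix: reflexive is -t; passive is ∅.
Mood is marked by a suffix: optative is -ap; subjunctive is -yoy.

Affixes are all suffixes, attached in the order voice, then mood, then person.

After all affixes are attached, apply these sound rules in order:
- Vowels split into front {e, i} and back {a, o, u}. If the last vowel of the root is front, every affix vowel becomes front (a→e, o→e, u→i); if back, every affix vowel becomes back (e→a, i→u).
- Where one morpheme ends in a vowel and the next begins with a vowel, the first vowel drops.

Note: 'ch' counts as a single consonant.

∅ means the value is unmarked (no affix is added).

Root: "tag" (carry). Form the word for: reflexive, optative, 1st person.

Attach voice reflexive -t → tagt.
Attach mood optative -ap → tagtap.
Attach person 1st person -ye → tagtapye.
Apply vowel harmony: tagtapye → tagtapya.
Vowel deletion: no change.

tagtapya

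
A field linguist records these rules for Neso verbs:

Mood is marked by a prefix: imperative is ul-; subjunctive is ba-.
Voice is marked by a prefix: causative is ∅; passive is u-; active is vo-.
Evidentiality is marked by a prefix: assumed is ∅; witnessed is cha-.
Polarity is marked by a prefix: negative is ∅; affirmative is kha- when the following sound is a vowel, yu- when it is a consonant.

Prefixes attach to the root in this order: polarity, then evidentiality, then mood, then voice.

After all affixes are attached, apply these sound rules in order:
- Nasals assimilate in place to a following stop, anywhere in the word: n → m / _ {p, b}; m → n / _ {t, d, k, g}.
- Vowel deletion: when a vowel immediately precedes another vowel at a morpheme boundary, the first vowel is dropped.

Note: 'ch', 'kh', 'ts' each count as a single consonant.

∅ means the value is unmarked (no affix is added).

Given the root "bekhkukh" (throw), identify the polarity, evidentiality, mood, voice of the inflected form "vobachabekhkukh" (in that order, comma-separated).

negative, witnessed, subjunctive, active

Segment: vo-ba-cha-bekhkukh.
polarity: ∅ → negative.
evidentiality: cha- → witnessed.
mood: ba- → subjunctive.
voice: vo- → active.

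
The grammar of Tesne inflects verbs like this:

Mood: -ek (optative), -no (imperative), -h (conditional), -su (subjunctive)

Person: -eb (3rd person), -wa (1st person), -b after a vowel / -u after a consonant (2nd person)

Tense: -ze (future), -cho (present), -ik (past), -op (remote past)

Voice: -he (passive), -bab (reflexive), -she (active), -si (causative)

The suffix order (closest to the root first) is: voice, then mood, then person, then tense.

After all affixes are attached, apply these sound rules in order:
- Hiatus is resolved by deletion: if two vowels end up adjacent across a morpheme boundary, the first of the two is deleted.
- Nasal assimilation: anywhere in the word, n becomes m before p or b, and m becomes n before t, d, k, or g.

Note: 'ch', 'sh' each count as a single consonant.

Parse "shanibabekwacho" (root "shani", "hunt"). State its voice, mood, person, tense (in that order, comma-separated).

Segment: shani-bab-ek-wa-cho.
voice: -bab → reflexive.
mood: -ek → optative.
person: -wa → 1st person.
tense: -cho → present.

reflexive, optative, 1st person, present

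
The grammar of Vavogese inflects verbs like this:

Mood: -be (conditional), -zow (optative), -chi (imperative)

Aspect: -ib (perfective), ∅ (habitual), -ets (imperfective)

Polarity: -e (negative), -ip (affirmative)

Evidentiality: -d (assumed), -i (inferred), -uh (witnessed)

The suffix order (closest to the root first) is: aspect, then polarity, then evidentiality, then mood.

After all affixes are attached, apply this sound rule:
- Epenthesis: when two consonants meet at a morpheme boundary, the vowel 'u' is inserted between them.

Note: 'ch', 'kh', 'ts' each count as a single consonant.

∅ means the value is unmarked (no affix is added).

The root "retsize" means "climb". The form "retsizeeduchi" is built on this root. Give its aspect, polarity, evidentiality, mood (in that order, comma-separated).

Segment: retsize-e-d-chi.
aspect: ∅ → habitual.
polarity: -e → negative.
evidentiality: -d → assumed.
mood: -chi → imperative.

habitual, negative, assumed, imperative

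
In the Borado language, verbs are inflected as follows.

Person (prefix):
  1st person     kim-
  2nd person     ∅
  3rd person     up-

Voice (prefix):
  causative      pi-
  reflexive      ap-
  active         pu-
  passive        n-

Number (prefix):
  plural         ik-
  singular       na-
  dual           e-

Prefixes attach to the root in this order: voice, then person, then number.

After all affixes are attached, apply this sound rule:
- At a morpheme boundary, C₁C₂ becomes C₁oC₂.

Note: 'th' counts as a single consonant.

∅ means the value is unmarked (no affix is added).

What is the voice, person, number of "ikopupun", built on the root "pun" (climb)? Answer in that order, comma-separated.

active, 2nd person, plural

Segment: ik-pu-pun.
voice: pu- → active.
person: ∅ → 2nd person.
number: ik- → plural.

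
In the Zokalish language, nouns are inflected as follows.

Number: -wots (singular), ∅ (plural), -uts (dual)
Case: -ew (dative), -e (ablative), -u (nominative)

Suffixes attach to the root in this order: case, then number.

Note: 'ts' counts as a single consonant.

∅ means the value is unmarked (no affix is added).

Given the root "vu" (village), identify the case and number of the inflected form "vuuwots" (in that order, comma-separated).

nominative, singular

Segment: vu-u-wots.
case: -u → nominative.
number: -wots → singular.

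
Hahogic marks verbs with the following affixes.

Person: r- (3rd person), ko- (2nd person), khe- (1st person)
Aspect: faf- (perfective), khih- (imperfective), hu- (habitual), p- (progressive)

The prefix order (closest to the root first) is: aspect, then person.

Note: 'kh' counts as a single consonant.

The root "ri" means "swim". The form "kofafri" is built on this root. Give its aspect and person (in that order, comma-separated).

Segment: ko-faf-ri.
aspect: faf- → perfective.
person: ko- → 2nd person.

perfective, 2nd person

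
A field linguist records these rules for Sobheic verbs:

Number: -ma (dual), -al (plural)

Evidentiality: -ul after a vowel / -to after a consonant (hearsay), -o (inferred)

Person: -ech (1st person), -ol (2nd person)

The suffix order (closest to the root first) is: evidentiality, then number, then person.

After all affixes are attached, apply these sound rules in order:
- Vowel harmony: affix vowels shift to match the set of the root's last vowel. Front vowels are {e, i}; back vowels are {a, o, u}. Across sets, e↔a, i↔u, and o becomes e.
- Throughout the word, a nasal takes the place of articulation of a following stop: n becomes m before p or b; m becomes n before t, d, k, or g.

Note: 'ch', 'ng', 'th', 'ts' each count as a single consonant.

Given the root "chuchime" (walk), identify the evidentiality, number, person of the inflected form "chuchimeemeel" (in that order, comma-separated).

inferred, dual, 2nd person

Segment: chuchime-o-ma-ol.
evidentiality: -o → inferred.
number: -ma → dual.
person: -ol → 2nd person.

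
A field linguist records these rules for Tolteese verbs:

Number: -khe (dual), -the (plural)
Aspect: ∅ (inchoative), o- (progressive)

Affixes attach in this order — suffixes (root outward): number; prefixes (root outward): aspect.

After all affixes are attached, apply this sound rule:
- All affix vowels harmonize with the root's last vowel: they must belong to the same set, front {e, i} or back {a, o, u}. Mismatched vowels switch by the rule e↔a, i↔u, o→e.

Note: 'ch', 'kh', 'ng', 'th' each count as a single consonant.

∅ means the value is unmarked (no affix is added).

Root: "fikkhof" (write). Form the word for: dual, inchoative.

Attach number dual -khe → fikkhofkhe.
aspect = inchoative: zero marking, form stays fikkhofkhe.
Apply vowel harmony: fikkhofkhe → fikkhofkha.

fikkhofkha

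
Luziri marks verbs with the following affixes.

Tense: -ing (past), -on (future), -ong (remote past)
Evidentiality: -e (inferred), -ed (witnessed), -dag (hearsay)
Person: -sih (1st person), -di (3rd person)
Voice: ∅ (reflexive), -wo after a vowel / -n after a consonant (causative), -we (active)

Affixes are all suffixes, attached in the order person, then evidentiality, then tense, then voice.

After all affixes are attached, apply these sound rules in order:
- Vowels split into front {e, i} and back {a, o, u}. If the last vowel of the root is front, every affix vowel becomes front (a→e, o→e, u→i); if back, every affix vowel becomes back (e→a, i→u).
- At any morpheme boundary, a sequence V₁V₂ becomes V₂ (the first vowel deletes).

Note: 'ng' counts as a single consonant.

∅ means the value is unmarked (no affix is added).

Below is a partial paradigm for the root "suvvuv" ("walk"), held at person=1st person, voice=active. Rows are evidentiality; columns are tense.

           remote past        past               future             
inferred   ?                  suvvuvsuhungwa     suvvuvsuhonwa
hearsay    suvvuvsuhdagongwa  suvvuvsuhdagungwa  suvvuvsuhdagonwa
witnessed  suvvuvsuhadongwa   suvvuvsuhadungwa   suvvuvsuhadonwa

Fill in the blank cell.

suvvuvsuhongwa

Attach person 1st person -sih → suvvuvsih.
Attach evidentiality inferred -e → suvvuvsihe.
Attach tense remote past -ong → suvvuvsiheong.
Attach voice active -we → suvvuvsiheongwe.
Apply vowel harmony: suvvuvsiheongwe → suvvuvsuhaongwa.
Apply vowel deletion: suvvuvsuhaongwa → suvvuvsuhongwa.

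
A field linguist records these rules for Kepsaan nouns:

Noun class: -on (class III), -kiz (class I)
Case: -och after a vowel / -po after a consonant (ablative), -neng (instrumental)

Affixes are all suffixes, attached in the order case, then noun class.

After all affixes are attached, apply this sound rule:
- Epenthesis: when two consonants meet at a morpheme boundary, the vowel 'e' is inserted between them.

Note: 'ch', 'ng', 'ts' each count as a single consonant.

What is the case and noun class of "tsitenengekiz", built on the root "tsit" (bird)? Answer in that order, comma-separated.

instrumental, class I

Segment: tsit-neng-kiz.
case: -neng → instrumental.
noun class: -kiz → class I.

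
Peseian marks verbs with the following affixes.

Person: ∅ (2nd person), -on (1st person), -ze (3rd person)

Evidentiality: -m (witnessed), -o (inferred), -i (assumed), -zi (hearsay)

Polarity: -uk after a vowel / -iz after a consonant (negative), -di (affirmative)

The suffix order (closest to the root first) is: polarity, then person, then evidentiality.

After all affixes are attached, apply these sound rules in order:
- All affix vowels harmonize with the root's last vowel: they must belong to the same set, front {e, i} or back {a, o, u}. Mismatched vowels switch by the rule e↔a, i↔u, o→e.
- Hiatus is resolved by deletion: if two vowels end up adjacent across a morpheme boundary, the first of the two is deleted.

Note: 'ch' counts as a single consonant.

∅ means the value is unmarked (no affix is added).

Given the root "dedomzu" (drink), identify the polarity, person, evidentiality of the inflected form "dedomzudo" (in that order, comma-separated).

Segment: dedomzu-di-o.
polarity: -di → affirmative.
person: ∅ → 2nd person.
evidentiality: -o → inferred.

affirmative, 2nd person, inferred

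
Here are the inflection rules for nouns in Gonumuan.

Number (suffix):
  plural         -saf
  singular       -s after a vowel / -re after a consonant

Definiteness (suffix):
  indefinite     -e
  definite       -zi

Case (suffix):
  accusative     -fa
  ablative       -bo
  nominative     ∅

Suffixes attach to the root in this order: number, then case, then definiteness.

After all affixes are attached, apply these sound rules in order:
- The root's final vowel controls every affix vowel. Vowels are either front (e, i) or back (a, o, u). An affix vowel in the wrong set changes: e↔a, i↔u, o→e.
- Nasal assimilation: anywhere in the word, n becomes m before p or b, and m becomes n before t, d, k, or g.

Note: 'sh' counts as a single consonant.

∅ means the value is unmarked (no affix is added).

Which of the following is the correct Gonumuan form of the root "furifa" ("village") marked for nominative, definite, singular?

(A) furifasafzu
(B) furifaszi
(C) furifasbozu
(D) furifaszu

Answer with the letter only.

Attach number singular -s (after vowel 'a') → furifas.
case = nominative: zero marking, form stays furifas.
Attach definiteness definite -zi → furifaszi.
Apply vowel harmony: furifaszi → furifaszu.
Nasal assimilation: no change.
So the correct form is furifaszu, option (D).
(A) furifasafzu is wrong: it uses plural instead of singular for number.
(B) furifaszi is wrong: it fails to apply the sound rule(s).
(C) furifasbozu is wrong: it uses ablative instead of nominative for case.

D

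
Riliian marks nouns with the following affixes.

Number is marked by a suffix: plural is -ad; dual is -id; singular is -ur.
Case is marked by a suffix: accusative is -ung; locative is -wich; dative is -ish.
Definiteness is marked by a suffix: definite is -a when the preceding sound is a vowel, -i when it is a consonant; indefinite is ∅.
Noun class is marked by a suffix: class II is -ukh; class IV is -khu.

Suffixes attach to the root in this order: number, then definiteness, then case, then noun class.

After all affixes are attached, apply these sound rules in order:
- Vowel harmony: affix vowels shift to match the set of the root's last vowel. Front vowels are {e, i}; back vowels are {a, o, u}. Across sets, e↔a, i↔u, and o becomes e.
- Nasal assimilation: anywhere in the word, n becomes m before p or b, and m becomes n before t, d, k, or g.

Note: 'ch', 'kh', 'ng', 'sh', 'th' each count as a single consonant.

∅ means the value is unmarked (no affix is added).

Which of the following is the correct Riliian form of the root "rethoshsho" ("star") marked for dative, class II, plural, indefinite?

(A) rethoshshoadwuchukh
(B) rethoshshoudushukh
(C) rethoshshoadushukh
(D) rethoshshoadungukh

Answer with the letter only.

Attach number plural -ad → rethoshshoad.
definiteness = indefinite: zero marking, form stays rethoshshoad.
Attach case dative -ish → rethoshshoadish.
Attach noun class class II -ukh → rethoshshoadishukh.
Apply vowel harmony: rethoshshoadishukh → rethoshshoadushukh.
Nasal assimilation: no change.
So the correct form is rethoshshoadushukh, option (C).
(B) rethoshshoudushukh is wrong: it uses dual instead of plural for number.
(A) rethoshshoadwuchukh is wrong: it uses locative instead of dative for case.
(D) rethoshshoadungukh is wrong: it uses accusative instead of dative for case.

C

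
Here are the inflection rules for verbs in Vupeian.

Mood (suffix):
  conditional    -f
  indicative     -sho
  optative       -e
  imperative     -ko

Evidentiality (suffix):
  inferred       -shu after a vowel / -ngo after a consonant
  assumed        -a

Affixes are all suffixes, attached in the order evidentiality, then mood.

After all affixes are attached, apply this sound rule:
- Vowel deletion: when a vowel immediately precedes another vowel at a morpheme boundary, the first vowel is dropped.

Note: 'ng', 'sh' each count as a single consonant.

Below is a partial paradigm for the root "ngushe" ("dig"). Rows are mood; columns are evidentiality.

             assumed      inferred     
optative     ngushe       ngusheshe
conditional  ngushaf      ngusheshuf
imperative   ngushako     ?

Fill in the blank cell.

ngusheshuko

Attach evidentiality inferred -shu (after vowel 'e') → ngusheshu.
Attach mood imperative -ko → ngusheshuko.
Vowel deletion: no change.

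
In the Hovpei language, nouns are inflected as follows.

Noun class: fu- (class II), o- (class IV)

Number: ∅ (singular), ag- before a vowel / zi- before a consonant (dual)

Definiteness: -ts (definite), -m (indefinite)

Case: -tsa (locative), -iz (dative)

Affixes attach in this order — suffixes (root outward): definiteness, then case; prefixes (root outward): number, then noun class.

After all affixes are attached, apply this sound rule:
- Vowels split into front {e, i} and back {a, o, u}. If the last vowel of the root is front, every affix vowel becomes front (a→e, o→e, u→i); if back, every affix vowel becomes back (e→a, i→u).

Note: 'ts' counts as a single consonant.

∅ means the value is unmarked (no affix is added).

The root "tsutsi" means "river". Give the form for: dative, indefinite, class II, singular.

Attach definiteness indefinite -m → tsutsim.
number = singular: zero marking, form stays tsutsim.
Attach noun class class II fu- → futsutsim.
Attach case dative -iz → futsutsimiz.
Apply vowel harmony: futsutsimiz → fitsutsimiz.

fitsutsimiz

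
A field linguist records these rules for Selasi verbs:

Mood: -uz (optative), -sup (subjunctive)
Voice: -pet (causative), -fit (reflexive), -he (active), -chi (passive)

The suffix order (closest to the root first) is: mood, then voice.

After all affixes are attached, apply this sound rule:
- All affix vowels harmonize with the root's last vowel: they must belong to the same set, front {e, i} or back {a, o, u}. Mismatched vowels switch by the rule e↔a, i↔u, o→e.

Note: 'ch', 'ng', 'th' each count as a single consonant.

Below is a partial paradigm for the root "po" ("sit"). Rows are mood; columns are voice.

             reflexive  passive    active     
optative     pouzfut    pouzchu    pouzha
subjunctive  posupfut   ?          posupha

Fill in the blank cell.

Attach mood subjunctive -sup → posup.
Attach voice passive -chi → posupchi.
Apply vowel harmony: posupchi → posupchu.

posupchu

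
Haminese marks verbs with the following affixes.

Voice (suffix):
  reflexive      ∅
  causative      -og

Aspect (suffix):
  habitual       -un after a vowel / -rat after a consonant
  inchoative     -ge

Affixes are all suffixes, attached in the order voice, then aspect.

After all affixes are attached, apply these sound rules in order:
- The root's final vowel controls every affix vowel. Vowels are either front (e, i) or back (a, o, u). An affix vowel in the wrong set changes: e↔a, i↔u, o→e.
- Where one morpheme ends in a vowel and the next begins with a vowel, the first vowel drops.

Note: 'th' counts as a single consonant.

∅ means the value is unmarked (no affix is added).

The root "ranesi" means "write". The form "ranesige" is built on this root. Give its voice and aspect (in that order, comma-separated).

reflexive, inchoative

Segment: ranesi-ge.
voice: ∅ → reflexive.
aspect: -ge → inchoative.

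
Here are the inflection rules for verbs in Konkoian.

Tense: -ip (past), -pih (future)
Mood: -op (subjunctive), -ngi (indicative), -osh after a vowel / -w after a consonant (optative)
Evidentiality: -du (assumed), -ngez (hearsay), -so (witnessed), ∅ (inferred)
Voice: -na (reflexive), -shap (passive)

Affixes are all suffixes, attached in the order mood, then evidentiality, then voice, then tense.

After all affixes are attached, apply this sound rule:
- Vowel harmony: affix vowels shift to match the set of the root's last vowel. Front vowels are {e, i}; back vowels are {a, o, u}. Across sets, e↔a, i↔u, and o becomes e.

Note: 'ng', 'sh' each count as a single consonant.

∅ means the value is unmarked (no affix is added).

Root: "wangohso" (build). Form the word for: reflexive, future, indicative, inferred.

wangohsongunapuh

Attach mood indicative -ngi → wangohsongi.
evidentiality = inferred: zero marking, form stays wangohsongi.
Attach voice reflexive -na → wangohsongina.
Attach tense future -pih → wangohsonginapih.
Apply vowel harmony: wangohsonginapih → wangohsongunapuh.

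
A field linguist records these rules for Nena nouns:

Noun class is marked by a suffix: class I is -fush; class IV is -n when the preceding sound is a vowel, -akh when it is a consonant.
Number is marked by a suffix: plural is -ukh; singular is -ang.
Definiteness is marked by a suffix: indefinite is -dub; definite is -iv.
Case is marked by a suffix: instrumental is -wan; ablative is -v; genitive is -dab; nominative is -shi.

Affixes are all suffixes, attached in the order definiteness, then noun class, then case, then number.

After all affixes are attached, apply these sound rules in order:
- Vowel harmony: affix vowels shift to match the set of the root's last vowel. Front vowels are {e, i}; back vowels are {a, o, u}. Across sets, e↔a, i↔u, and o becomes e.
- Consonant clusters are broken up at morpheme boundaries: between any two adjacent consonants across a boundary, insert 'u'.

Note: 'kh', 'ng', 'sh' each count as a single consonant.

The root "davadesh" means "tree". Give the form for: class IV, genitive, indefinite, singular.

davadeshudibekhudebeng

Attach definiteness indefinite -dub → davadeshdub.
Attach noun class class IV -akh (after consonant 'b') → davadeshdubakh.
Attach case genitive -dab → davadeshdubakhdab.
Attach number singular -ang → davadeshdubakhdabang.
Apply vowel harmony: davadeshdubakhdabang → davadeshdibekhdebeng.
Apply epenthesis: davadeshdibekhdebeng → davadeshudibekhudebeng.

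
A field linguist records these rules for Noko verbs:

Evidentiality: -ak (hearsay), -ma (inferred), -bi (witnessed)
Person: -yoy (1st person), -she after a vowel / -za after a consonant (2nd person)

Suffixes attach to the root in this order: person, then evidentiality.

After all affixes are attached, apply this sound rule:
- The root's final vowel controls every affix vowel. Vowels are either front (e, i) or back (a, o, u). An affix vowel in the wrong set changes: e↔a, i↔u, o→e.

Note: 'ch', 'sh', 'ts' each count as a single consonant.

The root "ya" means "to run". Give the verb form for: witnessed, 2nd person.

yashabu

Attach person 2nd person -she (after vowel 'a') → yashe.
Attach evidentiality witnessed -bi → yashebi.
Apply vowel harmony: yashebi → yashabu.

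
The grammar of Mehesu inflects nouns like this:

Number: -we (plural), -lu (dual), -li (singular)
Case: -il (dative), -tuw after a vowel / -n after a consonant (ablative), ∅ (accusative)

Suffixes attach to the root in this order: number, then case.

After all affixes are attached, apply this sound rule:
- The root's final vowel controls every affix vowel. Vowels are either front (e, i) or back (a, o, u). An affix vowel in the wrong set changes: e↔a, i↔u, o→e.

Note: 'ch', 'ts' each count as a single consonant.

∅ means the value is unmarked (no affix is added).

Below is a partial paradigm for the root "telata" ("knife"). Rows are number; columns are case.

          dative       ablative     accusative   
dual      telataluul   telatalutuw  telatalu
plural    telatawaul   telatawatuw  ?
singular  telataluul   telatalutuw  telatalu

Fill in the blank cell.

telatawa

Attach number plural -we → telatawe.
case = accusative: zero marking, form stays telatawe.
Apply vowel harmony: telatawe → telatawa.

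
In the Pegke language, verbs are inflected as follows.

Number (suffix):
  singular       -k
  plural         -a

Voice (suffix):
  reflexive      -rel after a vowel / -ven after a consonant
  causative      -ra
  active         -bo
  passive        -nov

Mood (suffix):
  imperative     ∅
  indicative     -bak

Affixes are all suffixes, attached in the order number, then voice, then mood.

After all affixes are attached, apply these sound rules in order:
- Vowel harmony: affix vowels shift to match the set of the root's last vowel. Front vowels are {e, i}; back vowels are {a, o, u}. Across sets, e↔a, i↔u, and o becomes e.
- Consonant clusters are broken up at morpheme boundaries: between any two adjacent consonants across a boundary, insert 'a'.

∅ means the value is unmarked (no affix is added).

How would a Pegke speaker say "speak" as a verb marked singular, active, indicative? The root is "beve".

bevekabebek

Attach number singular -k → bevek.
Attach voice active -bo → bevekbo.
Attach mood indicative -bak → bevekbobak.
Apply vowel harmony: bevekbobak → bevekbebek.
Apply epenthesis: bevekbebek → bevekabebek.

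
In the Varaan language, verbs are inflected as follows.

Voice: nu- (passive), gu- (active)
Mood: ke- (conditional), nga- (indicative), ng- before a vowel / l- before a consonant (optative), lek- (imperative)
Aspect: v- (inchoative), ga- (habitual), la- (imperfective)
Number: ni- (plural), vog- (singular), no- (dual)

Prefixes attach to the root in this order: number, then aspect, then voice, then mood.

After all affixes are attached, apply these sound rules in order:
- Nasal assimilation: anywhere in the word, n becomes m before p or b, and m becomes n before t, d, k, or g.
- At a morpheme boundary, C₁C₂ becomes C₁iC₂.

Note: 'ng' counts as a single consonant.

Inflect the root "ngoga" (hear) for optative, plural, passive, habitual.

linuganingoga

Attach number plural ni- → ningoga.
Attach aspect habitual ga- → ganingoga.
Attach voice passive nu- → nuganingoga.
Attach mood optative l- (before consonant 'n') → lnuganingoga.
Nasal assimilation: no change.
Apply epenthesis: lnuganingoga → linuganingoga.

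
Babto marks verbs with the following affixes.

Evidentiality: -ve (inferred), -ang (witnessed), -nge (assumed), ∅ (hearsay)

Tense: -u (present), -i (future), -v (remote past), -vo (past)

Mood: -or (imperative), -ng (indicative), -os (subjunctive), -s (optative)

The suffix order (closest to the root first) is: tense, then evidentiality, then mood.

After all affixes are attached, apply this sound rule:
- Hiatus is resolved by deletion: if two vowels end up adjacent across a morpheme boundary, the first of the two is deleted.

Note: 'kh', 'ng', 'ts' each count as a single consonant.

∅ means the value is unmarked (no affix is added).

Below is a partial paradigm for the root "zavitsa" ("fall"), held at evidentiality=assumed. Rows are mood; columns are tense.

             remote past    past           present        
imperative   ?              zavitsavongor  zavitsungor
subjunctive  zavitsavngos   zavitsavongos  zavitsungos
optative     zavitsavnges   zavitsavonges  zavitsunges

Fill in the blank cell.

zavitsavngor

Attach tense remote past -v → zavitsav.
Attach evidentiality assumed -nge → zavitsavnge.
Attach mood imperative -or → zavitsavngeor.
Apply vowel deletion: zavitsavngeor → zavitsavngor.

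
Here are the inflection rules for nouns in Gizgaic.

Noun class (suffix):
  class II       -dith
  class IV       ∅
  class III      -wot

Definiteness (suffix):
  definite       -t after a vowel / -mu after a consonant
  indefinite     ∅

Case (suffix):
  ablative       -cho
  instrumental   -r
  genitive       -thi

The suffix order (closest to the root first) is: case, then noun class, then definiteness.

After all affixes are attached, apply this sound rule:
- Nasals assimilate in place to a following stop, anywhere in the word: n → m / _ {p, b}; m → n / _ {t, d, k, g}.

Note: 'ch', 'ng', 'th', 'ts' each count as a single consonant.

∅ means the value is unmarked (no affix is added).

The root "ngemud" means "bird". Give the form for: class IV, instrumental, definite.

ngemudrmu

Attach case instrumental -r → ngemudr.
noun class = class IV: zero marking, form stays ngemudr.
Attach definiteness definite -mu (after consonant 'r') → ngemudrmu.
Nasal assimilation: no change.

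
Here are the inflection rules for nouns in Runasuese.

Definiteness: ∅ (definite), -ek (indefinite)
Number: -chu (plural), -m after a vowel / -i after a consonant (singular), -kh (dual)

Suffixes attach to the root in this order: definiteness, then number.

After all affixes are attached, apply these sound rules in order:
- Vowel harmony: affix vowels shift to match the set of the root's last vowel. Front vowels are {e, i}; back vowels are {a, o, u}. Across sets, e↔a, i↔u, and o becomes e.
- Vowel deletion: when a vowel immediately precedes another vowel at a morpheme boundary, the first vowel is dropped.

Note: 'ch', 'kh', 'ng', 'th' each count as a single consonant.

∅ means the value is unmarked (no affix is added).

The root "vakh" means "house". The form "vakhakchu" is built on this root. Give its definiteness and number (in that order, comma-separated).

indefinite, plural

Segment: vakh-ek-chu.
definiteness: -ek → indefinite.
number: -chu → plural.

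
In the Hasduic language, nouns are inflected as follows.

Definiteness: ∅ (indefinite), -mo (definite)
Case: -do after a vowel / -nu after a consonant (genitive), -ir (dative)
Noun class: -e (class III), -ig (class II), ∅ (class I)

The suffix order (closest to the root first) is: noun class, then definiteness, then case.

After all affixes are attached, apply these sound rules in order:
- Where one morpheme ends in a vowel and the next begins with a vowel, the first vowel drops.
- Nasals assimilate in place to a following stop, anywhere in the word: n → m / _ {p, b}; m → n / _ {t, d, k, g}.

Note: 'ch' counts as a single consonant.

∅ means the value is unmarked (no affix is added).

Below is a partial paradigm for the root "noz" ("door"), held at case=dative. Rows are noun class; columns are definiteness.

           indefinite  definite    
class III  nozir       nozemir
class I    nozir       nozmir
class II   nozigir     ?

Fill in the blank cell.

nozigmir

Attach noun class class II -ig → nozig.
Attach definiteness definite -mo → nozigmo.
Attach case dative -ir → nozigmoir.
Apply vowel deletion: nozigmoir → nozigmir.
Nasal assimilation: no change.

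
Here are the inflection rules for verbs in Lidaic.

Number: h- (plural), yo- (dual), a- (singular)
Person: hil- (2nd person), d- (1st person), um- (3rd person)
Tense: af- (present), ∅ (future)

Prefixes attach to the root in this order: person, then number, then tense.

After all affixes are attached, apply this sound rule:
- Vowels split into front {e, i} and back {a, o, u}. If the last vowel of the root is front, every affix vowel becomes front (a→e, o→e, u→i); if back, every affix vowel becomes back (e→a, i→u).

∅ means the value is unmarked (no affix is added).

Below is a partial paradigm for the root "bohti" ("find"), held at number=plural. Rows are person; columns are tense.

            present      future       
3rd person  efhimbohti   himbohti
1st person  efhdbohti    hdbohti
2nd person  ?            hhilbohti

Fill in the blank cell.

efhhilbohti

Attach person 2nd person hil- → hilbohti.
Attach number plural h- → hhilbohti.
Attach tense present af- → afhhilbohti.
Apply vowel harmony: afhhilbohti → efhhilbohti.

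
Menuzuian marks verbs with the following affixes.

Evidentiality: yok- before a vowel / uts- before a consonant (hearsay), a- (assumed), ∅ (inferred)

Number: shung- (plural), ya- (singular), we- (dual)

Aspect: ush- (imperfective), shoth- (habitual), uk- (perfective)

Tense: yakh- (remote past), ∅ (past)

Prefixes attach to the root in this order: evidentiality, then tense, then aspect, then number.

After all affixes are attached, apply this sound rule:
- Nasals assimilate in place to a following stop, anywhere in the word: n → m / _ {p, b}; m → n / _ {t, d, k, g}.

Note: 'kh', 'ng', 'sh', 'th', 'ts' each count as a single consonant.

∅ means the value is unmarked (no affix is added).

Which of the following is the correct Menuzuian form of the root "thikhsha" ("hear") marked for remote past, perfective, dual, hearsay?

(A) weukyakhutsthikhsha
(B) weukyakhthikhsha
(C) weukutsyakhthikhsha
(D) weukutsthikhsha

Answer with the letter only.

Attach evidentiality hearsay uts- (before consonant 'th') → utsthikhsha.
Attach tense remote past yakh- → yakhutsthikhsha.
Attach aspect perfective uk- → ukyakhutsthikhsha.
Attach number dual we- → weukyakhutsthikhsha.
Nasal assimilation: no change.
So the correct form is weukyakhutsthikhsha, option (A).
(B) weukyakhthikhsha is wrong: it uses inferred instead of hearsay for evidentiality.
(C) weukutsyakhthikhsha is wrong: it has the affixes in the wrong order.
(D) weukutsthikhsha is wrong: it uses past instead of remote past for tense.

A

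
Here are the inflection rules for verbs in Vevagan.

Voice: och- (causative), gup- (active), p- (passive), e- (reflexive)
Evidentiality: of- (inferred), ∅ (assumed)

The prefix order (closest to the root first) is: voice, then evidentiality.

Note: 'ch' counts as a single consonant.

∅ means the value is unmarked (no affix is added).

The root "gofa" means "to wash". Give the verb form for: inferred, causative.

ofochgofa

Attach voice causative och- → ochgofa.
Attach evidentiality inferred of- → ofochgofa.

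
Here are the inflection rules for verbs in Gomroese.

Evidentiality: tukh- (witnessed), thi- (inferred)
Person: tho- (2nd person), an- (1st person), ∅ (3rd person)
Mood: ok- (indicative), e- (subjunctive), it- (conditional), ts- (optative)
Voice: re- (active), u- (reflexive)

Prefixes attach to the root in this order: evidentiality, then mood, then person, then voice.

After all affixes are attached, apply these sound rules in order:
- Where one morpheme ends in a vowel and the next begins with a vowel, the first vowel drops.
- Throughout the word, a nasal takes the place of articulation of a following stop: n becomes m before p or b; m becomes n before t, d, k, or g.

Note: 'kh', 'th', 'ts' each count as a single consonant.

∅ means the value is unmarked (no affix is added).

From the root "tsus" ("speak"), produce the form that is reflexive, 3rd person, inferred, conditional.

itthitsus

Attach evidentiality inferred thi- → thitsus.
Attach mood conditional it- → itthitsus.
person = 3rd person: zero marking, form stays itthitsus.
Attach voice reflexive u- → uitthitsus.
Apply vowel deletion: uitthitsus → itthitsus.
Nasal assimilation: no change.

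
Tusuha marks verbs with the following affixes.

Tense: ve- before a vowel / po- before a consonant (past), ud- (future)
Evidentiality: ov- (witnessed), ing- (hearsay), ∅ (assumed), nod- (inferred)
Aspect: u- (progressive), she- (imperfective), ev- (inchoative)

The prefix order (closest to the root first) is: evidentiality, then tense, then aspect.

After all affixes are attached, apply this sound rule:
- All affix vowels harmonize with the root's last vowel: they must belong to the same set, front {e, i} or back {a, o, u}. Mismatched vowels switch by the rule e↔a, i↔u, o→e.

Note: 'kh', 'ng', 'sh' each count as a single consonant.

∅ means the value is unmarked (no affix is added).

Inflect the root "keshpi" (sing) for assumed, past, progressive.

evidentiality = assumed: zero marking, form stays keshpi.
Attach tense past po- (before consonant 'k') → pokeshpi.
Attach aspect progressive u- → upokeshpi.
Apply vowel harmony: upokeshpi → ipekeshpi.

ipekeshpi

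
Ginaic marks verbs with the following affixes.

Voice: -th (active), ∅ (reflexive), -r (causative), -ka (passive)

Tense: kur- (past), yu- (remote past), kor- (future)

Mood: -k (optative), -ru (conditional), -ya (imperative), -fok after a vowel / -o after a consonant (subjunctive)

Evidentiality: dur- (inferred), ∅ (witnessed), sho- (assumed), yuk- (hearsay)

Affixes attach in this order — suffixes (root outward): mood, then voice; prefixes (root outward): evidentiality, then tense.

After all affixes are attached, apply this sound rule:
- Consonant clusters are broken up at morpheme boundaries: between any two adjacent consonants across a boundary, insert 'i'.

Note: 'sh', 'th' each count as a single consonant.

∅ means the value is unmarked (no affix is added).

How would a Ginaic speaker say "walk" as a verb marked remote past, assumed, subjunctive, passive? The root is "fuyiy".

yushofuyiyoka

Attach mood subjunctive -o (after consonant 'y') → fuyiyo.
Attach voice passive -ka → fuyiyoka.
Attach evidentiality assumed sho- → shofuyiyoka.
Attach tense remote past yu- → yushofuyiyoka.
Epenthesis: no change.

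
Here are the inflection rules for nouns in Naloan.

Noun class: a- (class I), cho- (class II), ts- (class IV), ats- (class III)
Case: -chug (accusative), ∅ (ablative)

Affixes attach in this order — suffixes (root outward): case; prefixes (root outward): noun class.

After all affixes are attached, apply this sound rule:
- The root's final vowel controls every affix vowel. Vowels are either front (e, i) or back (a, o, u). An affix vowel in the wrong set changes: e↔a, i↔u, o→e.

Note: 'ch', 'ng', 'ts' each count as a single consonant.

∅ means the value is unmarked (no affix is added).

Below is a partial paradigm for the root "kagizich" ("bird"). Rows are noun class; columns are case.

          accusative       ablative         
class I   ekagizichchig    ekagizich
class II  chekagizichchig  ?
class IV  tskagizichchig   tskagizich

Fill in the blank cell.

case = ablative: zero marking, form stays kagizich.
Attach noun class class II cho- → chokagizich.
Apply vowel harmony: chokagizich → chekagizich.

chekagizich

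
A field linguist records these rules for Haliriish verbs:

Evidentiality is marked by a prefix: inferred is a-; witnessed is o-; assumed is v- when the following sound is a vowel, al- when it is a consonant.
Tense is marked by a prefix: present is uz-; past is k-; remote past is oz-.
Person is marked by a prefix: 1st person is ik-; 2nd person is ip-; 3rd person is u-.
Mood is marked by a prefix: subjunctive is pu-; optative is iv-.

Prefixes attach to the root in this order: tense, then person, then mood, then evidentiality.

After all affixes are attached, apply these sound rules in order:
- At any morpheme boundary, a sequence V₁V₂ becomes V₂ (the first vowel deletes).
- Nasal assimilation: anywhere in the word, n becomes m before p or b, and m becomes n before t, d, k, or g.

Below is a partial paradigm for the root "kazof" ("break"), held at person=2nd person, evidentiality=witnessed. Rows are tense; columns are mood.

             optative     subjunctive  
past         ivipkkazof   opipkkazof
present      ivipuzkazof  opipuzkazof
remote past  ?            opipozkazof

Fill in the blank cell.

ivipozkazof

Attach tense remote past oz- → ozkazof.
Attach person 2nd person ip- → ipozkazof.
Attach mood optative iv- → ivipozkazof.
Attach evidentiality witnessed o- → oivipozkazof.
Apply vowel deletion: oivipozkazof → ivipozkazof.
Nasal assimilation: no change.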